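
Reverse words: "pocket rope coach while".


Original: "pocket rope coach while"
Words (1..n): pocket | rope | coach | while
Reversed (n..1): while | coach | rope | pocket
Result = "while coach rope pocket"


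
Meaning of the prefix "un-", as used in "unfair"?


Prefix: un-
Example: unfair (un- + fair)
Meaning = not / reverse


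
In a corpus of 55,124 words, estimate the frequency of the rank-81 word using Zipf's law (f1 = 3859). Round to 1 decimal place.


Zipf's law: f(r) = f(1) / r
f(1) = 3859
f(81) = 3859 / 81
= 47.6 occurrences


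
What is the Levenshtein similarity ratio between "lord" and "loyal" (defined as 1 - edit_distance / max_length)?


Word 1: "lord" (length 4)
Word 2: "loyal" (length 5)
One optimal edit sequence:
  1. keep 'l'
  2. keep 'o'
  3. insert 'y'  (+1)
  4. substitute 'r' -> 'a'  (+1)
  5. substitute 'd' -> 'l'  (+1)
Edit distance = 3
Max length = max(4, 5) = 5
Similarity = 1 - 3/5
= 0.4000


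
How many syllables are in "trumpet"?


Word: "trumpet"
Syllable breakdown: trum | pet
Counting: 2 parts
= 2 syllables


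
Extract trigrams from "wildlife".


Word: "wildlife" (length 8)
Number of trigrams = 8 - 3 + 1 = 6
  Position 0: "wil"
  Position 1: "ild"
  Position 2: "ldl"
  Position 3: "dli"
  Position 4: "lif"
  Position 5: "ife"
Trigrams = "wil", "ild", "ldl", "dli", "lif", "ife"


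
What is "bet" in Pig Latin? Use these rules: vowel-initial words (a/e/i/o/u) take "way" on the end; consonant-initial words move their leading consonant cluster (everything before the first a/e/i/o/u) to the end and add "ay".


Word: "bet"
Starts with consonant(s) → move to end, add 'ay'
Consonant cluster: "b"
Pig Latin = "etbay"


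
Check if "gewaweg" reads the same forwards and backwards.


Word: "gewaweg"
Reversed: "gewaweg"
Forward == Backward? gewaweg == gewaweg
Palindrome = Yes


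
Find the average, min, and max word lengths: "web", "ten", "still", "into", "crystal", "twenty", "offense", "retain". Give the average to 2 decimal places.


Lengths: "web"=3, "ten"=3, "still"=5, "into"=4, "crystal"=7, "twenty"=6, "offense"=7, "retain"=6
Sum = 41, Count = 8
Average = 41/8 = 5.13
= avg=5.13, min=3, max=7


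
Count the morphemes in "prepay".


Word: "prepay"
Morphemes: pre- / pay
Each morpheme carries meaning
= 2 morphemes


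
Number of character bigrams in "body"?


Word: "body" (length 4)
Number of 2-grams = length - 2 + 1 = 4 - 2 + 1
= 3


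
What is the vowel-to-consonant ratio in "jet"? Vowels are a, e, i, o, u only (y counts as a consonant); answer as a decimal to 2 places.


Word: "jet"
Vowels (a,e,i,o,u): 1
Consonants: 2
Ratio = 1/2
= 0.50


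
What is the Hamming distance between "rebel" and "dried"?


Comparing character by character (same length = 5):
  Pos 0: 'r' vs 'd' !=
  Pos 1: 'e' vs 'r' !=
  Pos 2: 'b' vs 'i' !=
  Pos 3: 'e' vs 'e' =
  Pos 4: 'l' vs 'd' !=
Hamming distance = 4


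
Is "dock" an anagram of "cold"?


Word 1: "cold" → sorted: cdlo
Word 2: "dock" → sorted: cdko
Same letters? cdlo != cdko
Anagram = No


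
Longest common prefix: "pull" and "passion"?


Word 1: "pull"
Word 2: "passion"
Comparing from start:
  Pos 0: 'p' == 'p'
  Pos 1: 'u' != 'a' (stop)
LCP = "p" (length 1)


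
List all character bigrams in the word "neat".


Word: "neat" (length 4)
Number of bigrams = 4 - 2 + 1 = 3
  Position 0: "ne"
  Position 1: "ea"
  Position 2: "at"
Bigrams = "ne", "ea", "at"


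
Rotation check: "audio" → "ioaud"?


Word: "audio", Candidate: "ioaud"
Method: check if candidate is substring of word+word
"audioaudio" contains "ioaud"? Yes
Is rotation = Yes


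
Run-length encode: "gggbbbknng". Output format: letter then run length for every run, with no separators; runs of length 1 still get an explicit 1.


String: "gggbbbknng"
Scanning for consecutive runs:
  'g' x 3
  'b' x 3
  'k' x 1
  'n' x 2
  'g' x 1
RLE = "g3b3k1n2g1"


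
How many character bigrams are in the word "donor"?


Word: "donor" (length 5)
Number of 2-grams = length - 2 + 1 = 5 - 2 + 1
= 4


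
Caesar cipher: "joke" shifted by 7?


Word: "joke"
Shift: 7
Each letter → (letter + shift) mod 26:
  'j' (9) + 7 = 16 → 'q'
  'o' (14) + 7 = 21 → 'v'
  'k' (10) + 7 = 17 → 'r'
  'e' (4) + 7 = 11 → 'l'
Result = "qvrl"


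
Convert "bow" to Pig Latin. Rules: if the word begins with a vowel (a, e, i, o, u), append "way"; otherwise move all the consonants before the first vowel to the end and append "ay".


Word: "bow"
Starts with consonant(s) → move to end, add 'ay'
Consonant cluster: "b"
Pig Latin = "owbay"


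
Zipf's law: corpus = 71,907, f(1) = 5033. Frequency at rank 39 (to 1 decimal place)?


Zipf's law: f(r) = f(1) / r
f(1) = 5033
f(39) = 5033 / 39
= 129.1 occurrences


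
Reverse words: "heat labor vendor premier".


Original: "heat labor vendor premier"
Words (1..n): heat | labor | vendor | premier
Reversed (n..1): premier | vendor | labor | heat
Result = "premier vendor labor heat"


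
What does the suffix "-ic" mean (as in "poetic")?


Suffix: -ic
Example: poetic (poet + -ic)
Meaning = relating to


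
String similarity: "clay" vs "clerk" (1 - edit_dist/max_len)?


Word 1: "clay" (length 4)
Word 2: "clerk" (length 5)
One optimal edit sequence:
  1. keep 'c'
  2. keep 'l'
  3. insert 'e'  (+1)
  4. substitute 'a' -> 'r'  (+1)
  5. substitute 'y' -> 'k'  (+1)
Edit distance = 3
Max length = max(4, 5) = 5
Similarity = 1 - 3/5
= 0.4000


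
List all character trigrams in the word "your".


Word: "your" (length 4)
Number of trigrams = 4 - 3 + 1 = 2
  Position 0: "you"
  Position 1: "our"
Trigrams = "you", "our"


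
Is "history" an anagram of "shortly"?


Word 1: "shortly" → sorted: hlorsty
Word 2: "history" → sorted: hiorsty
Same letters? hlorsty != hiorsty
Anagram = No


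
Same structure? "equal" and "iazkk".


Pattern of "equal": [0, 1, 2, 3, 4]
Pattern of "iazkk": [0, 1, 2, 3, 3]
Patterns do not match
Same pattern = No


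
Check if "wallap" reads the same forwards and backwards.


Word: "wallap"
Reversed: "pallaw"
Forward == Backward? wallap != pallaw
Palindrome = No


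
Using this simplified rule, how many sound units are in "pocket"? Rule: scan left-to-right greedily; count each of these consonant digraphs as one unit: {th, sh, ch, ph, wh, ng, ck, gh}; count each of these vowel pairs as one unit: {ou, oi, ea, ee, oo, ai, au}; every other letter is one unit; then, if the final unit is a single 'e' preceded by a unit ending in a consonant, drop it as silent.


Word: "pocket" (6 letters)
Left-to-right scan:
  1. 'p' (letter)
  2. 'o' (letter)
  3. 'ck' (digraph)
  4. 'e' (letter)
  5. 't' (letter)
Units from scan: 5
Sound units = 5 units


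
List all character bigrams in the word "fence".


Word: "fence" (length 5)
Number of bigrams = 5 - 2 + 1 = 4
  Position 0: "fe"
  Position 1: "en"
  Position 2: "nc"
  Position 3: "ce"
Bigrams = "fe", "en", "nc", "ce"


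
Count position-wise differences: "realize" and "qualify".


Comparing character by character (same length = 7):
  Pos 0: 'r' vs 'q' !=
  Pos 1: 'e' vs 'u' !=
  Pos 2: 'a' vs 'a' =
  Pos 3: 'l' vs 'l' =
  Pos 4: 'i' vs 'i' =
  Pos 5: 'z' vs 'f' !=
  Pos 6: 'e' vs 'y' !=
Hamming distance = 4


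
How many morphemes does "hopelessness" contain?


Word: "hopelessness"
Morphemes: hope + -less + -ness
Each morpheme carries meaning
= 3 morphemes


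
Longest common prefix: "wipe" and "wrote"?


Word 1: "wipe"
Word 2: "wrote"
Comparing from start:
  Pos 0: 'w' == 'w'
  Pos 1: 'i' != 'r' (stop)
LCP = "w" (length 1)


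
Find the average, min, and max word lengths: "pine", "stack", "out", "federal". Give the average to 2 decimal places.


Lengths: "pine"=4, "stack"=5, "out"=3, "federal"=7
Sum = 19, Count = 4
Average = 19/4 = 4.75
= avg=4.75, min=3, max=7


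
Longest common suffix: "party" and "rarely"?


Word 1: "party"
Word 2: "rarely"
Comparing from end:
  Pos -1: 'y' == 'y'
  Pos -2: 't' != 'l' (stop)
LCS = "y" (length 1)


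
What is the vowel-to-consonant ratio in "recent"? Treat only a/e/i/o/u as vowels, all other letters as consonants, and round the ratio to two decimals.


Word: "recent"
Vowels (a,e,i,o,u): 2
Consonants: 4
Ratio = 2/4
= 0.50


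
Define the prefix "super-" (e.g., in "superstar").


Prefix: super-
As in: superstar -> super- + star
Meaning = above / beyond


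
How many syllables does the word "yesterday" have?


Word: "yesterday"
Syllable breakdown: yes | ter | day
Counting: 3 parts
= 3 syllables


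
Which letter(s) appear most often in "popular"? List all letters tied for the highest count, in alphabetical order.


Word: "popular"
Letter counts:
  'a': 1
  'l': 1
  'o': 1
  'p': 2
  'r': 1
  'u': 1
Maximum count = 2
Most frequent = 'p' (2 times each)


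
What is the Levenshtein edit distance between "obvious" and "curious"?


Word 1: "obvious" (length 7)
Word 2: "curious" (length 7)
One optimal edit sequence (insert/delete/substitute each cost 1):
  1. substitute 'o' -> 'c'  (+1)
  2. substitute 'b' -> 'u'  (+1)
  3. substitute 'v' -> 'r'  (+1)
  4. keep 'i'
  5. keep 'o'
  6. keep 'u'
  7. keep 's'
Total edit operations: 3
Edit distance = 3


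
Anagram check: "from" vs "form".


Word 1: "from" → sorted: fmor
Word 2: "form" → sorted: fmor
Same letters? fmor == fmor
Anagram = Yes


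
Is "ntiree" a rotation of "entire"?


Word: "entire", Candidate: "ntiree"
Method: check if candidate is substring of word+word
"entireentire" contains "ntiree"? Yes
Is rotation = Yes


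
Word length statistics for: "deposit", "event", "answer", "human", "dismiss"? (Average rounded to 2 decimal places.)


Lengths: "deposit"=7, "event"=5, "answer"=6, "human"=5, "dismiss"=7
Sum = 30, Count = 5
Average = 30/5 = 6.00
= avg=6.00, min=5, max=7


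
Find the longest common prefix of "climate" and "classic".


Word 1: "climate"
Word 2: "classic"
Comparing from start:
  Pos 0: 'c' == 'c'
  Pos 1: 'l' == 'l'
  Pos 2: 'i' != 'a' (stop)
LCP = "cl" (length 2)


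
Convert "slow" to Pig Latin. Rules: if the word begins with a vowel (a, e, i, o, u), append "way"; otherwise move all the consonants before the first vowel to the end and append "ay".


Word: "slow"
Starts with consonant(s) → move to end, add 'ay'
Consonant cluster: "sl"
Pig Latin = "owslay"


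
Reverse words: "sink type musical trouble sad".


Original: "sink type musical trouble sad"
Words (1..n): sink | type | musical | trouble | sad
Reversed (n..1): sad | trouble | musical | type | sink
Result = "sad trouble musical type sink"


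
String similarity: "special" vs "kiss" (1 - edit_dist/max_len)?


Word 1: "special" (length 7)
Word 2: "kiss" (length 4)
One optimal edit sequence:
  1. delete 's'  (+1)
  2. delete 'p'  (+1)
  3. delete 'e'  (+1)
  4. substitute 'c' -> 'k'  (+1)
  5. keep 'i'
  6. substitute 'a' -> 's'  (+1)
  7. substitute 'l' -> 's'  (+1)
Edit distance = 6
Max length = max(7, 4) = 7
Similarity = 1 - 6/7
= 0.1429


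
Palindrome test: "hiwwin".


Word: "hiwwin"
Reversed: "niwwih"
Forward == Backward? hiwwin != niwwih
Palindrome = No


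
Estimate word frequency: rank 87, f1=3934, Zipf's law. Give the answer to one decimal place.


Zipf's law: f(r) = f(1) / r
f(1) = 3934
f(87) = 3934 / 87
= 45.2 occurrences


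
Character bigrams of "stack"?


Word: "stack" (length 5)
Number of bigrams = 5 - 2 + 1 = 4
  Position 0: "st"
  Position 1: "ta"
  Position 2: "ac"
  Position 3: "ck"
Bigrams = "st", "ta", "ac", "ck"


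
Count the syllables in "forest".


Word: "forest"
Syllable breakdown: for-est
Counting: 2 parts
= 2 syllables


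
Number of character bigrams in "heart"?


Word: "heart" (length 5)
Number of 2-grams = length - 2 + 1 = 5 - 2 + 1
= 4


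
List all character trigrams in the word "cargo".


Word: "cargo" (length 5)
Number of trigrams = 5 - 3 + 1 = 3
  Position 0: "car"
  Position 1: "arg"
  Position 2: "rgo"
Trigrams = "car", "arg", "rgo"


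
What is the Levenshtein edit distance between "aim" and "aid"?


Word 1: "aim" (length 3)
Word 2: "aid" (length 3)
One optimal edit sequence (insert/delete/substitute each cost 1):
  1. keep 'a'
  2. keep 'i'
  3. substitute 'm' -> 'd'  (+1)
Total edit operations: 1
Edit distance = 1


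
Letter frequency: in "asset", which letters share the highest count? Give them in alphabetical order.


Word: "asset"
Letter counts:
  'a': 1
  'e': 1
  's': 2
  't': 1
Maximum count = 2
Most frequent = 's' (2 times each)


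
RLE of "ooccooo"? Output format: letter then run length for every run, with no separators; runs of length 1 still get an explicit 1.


String: "ooccooo"
Scanning for consecutive runs:
  'o' x 2
  'c' x 2
  'o' x 3
RLE = "o2c2o3"


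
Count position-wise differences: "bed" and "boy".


Comparing character by character (same length = 3):
  Pos 0: 'b' vs 'b' =
  Pos 1: 'e' vs 'o' !=
  Pos 2: 'd' vs 'y' !=
Hamming distance = 2


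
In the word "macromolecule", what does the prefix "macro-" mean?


Prefix: macro-
Example: macromolecule = macro- + molecule
Meaning = large


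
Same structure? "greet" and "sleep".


Pattern of "greet": [0, 1, 2, 2, 3]
Pattern of "sleep": [0, 1, 2, 2, 3]
Patterns match
Same pattern = Yes


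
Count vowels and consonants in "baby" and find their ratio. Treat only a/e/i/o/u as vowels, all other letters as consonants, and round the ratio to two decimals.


Word: "baby"
Vowels (a,e,i,o,u): 1
Consonants: 3
Ratio = 1/3
= 0.33


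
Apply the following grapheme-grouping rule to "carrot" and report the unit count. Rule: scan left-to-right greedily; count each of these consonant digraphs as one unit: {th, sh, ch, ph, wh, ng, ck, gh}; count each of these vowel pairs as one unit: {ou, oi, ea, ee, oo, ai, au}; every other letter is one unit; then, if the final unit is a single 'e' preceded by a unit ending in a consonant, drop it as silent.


Word: "carrot" (6 letters)
Left-to-right scan:
  (1) 'c' (letter)
  (2) 'a' (letter)
  (3) 'r' (letter)
  (4) 'r' (letter)
  (5) 'o' (letter)
  (6) 't' (letter)
Units from scan: 6
Sound units = 6 units


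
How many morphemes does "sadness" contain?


Word: "sadness"
Morphemes: sad + -ness
Each morpheme carries meaning
= 2 morphemes


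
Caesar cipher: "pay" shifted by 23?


Word: "pay"
Shift: 23
Each letter → (letter + shift) mod 26:
  'p' (15) + 23 = 12 → 'm'
  'a' (0) + 23 = 23 → 'x'
  'y' (24) + 23 = 21 → 'v'
Result = "mxv"


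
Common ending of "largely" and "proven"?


Word 1: "largely"
Word 2: "proven"
Comparing from end:
  Pos -1: 'y' != 'n' (stop)
LCS = "" (length 0)


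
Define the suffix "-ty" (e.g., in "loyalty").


Suffix: -ty
Example: loyalty = loyal + -ty
Meaning = quality of


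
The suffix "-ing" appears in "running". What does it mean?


Suffix: -ing
Example: running (run + -ing, with a spelling change)
Meaning = present participle


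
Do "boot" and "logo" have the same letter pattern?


Pattern of "boot": [0, 1, 1, 2]
Pattern of "logo": [0, 1, 2, 1]
Patterns do not match
Same pattern = No


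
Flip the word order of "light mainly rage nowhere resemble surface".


Original: "light mainly rage nowhere resemble surface"
Words (1..n): light | mainly | rage | nowhere | resemble | surface
Reversed (n..1): surface | resemble | nowhere | rage | mainly | light
Result = "surface resemble nowhere rage mainly light"


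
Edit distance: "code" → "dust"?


Word 1: "code" (length 4)
Word 2: "dust" (length 4)
One optimal edit sequence (insert/delete/substitute each cost 1):
  1. substitute 'c' -> 'd'  (+1)
  2. substitute 'o' -> 'u'  (+1)
  3. substitute 'd' -> 's'  (+1)
  4. substitute 'e' -> 't'  (+1)
Total edit operations: 4
Edit distance = 4


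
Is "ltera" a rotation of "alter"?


Word: "alter", Candidate: "ltera"
Method: check if candidate is substring of word+word
"alteralter" contains "ltera"? Yes
Is rotation = Yes


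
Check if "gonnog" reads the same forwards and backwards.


Word: "gonnog"
Reversed: "gonnog"
Forward == Backward? gonnog == gonnog
Palindrome = Yes


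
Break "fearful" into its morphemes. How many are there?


Word: "fearful"
Morphemes: fear + -ful
Each morpheme carries meaning
= 2 morphemes


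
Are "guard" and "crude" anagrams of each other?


Word 1: "guard" → sorted: adgru
Word 2: "crude" → sorted: cderu
Same letters? adgru != cderu
Anagram = No


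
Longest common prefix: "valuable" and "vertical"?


Word 1: "valuable"
Word 2: "vertical"
Comparing from start:
  Pos 0: 'v' == 'v'
  Pos 1: 'a' != 'e' (stop)
LCP = "v" (length 1)


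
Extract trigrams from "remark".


Word: "remark" (length 6)
Number of trigrams = 6 - 3 + 1 = 4
  Position 0: "rem"
  Position 1: "ema"
  Position 2: "mar"
  Position 3: "ark"
Trigrams = "rem", "ema", "mar", "ark"


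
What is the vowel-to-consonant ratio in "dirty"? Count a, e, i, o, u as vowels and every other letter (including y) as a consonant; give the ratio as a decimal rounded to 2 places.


Word: "dirty"
Vowels (a,e,i,o,u): 1
Consonants: 4
Ratio = 1/4
= 0.25


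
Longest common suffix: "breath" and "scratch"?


Word 1: "breath"
Word 2: "scratch"
Comparing from end:
  Pos -1: 'h' == 'h'
  Pos -2: 't' != 'c' (stop)
LCS = "h" (length 1)


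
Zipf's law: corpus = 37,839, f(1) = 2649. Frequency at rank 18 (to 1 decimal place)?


Zipf's law: f(r) = f(1) / r
f(1) = 2649
f(18) = 2649 / 18
= 147.2 occurrences


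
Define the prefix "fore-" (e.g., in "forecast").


Prefix: fore-
Example: forecast = fore- + cast
Meaning = before


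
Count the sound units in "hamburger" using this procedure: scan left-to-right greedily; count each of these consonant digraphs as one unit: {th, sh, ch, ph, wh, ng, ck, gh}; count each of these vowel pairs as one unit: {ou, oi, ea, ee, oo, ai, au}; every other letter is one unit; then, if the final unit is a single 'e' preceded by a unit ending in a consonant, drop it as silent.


Word: "hamburger" (9 letters)
Left-to-right scan:
  1. 'h' (letter)
  2. 'a' (letter)
  3. 'm' (letter)
  4. 'b' (letter)
  5. 'u' (letter)
  6. 'r' (letter)
  7. 'g' (letter)
  8. 'e' (letter)
  9. 'r' (letter)
Units from scan: 9
Sound units = 9 units


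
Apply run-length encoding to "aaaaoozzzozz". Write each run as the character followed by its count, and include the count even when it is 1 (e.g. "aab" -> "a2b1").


String: "aaaaoozzzozz"
Scanning for consecutive runs:
  'a' x 4
  'o' x 2
  'z' x 3
  'o' x 1
  'z' x 2
RLE = "a4o2z3o1z2"


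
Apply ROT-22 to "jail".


Word: "jail"
Shift: 22
Each letter → (letter + shift) mod 26:
  'j' (9) + 22 = 5 → 'f'
  'a' (0) + 22 = 22 → 'w'
  'i' (8) + 22 = 4 → 'e'
  'l' (11) + 22 = 7 → 'h'
Result = "fweh"


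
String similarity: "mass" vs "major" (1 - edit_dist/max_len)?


Word 1: "mass" (length 4)
Word 2: "major" (length 5)
One optimal edit sequence:
  1. keep 'm'
  2. keep 'a'
  3. insert 'j'  (+1)
  4. substitute 's' -> 'o'  (+1)
  5. substitute 's' -> 'r'  (+1)
Edit distance = 3
Max length = max(4, 5) = 5
Similarity = 1 - 3/5
= 0.4000


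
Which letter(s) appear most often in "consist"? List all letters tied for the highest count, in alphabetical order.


Word: "consist"
Letter counts:
  'c': 1
  'i': 1
  'n': 1
  'o': 1
  's': 2
  't': 1
Maximum count = 2
Most frequent = 's' (2 times each)


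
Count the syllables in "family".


Word: "family"
Syllable breakdown: fam · i · ly
Counting: 3 parts
= 3 syllables


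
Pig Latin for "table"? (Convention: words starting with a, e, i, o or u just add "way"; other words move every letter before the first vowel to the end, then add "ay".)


Word: "table"
Starts with consonant(s) → move to end, add 'ay'
Consonant cluster: "t"
Pig Latin = "abletay"


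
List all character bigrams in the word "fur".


Word: "fur" (length 3)
Number of bigrams = 3 - 2 + 1 = 2
  Position 0: "fu"
  Position 1: "ur"
Bigrams = "fu", "ur"


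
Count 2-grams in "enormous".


Word: "enormous" (length 8)
Number of 2-grams = length - 2 + 1 = 8 - 2 + 1
= 7


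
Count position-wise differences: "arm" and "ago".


Comparing character by character (same length = 3):
  Pos 0: 'a' vs 'a' =
  Pos 1: 'r' vs 'g' !=
  Pos 2: 'm' vs 'o' !=
Hamming distance = 2


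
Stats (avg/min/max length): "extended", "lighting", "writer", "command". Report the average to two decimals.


Lengths: "extended"=8, "lighting"=8, "writer"=6, "command"=7
Sum = 29, Count = 4
Average = 29/4 = 7.25
= avg=7.25, min=6, max=8


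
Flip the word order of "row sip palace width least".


Original: "row sip palace width least"
Words (1..n): row | sip | palace | width | least
Reversed (n..1): least | width | palace | sip | row
Result = "least width palace sip row"


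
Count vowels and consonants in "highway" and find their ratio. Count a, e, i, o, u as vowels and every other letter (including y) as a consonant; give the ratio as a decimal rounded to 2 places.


Word: "highway"
Vowels (a,e,i,o,u): 2
Consonants: 5
Ratio = 2/5
= 0.40


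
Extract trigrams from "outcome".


Word: "outcome" (length 7)
Number of trigrams = 7 - 3 + 1 = 5
  Position 0: "out"
  Position 1: "utc"
  Position 2: "tco"
  Position 3: "com"
  Position 4: "ome"
Trigrams = "out", "utc", "tco", "com", "ome"


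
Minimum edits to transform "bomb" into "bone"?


Word 1: "bomb" (length 4)
Word 2: "bone" (length 4)
One optimal edit sequence (insert/delete/substitute each cost 1):
  1. keep 'b'
  2. keep 'o'
  3. substitute 'm' -> 'n'  (+1)
  4. substitute 'b' -> 'e'  (+1)
Total edit operations: 2
Edit distance = 2


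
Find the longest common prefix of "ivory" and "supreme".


Word 1: "ivory"
Word 2: "supreme"
Comparing from start:
  Pos 0: 'i' != 's' (stop)
LCP = "" (length 0)


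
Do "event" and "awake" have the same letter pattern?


Pattern of "event": [0, 1, 0, 2, 3]
Pattern of "awake": [0, 1, 0, 2, 3]
Patterns match
Same pattern = Yes


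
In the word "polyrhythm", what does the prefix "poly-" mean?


Prefix: poly-
Example: polyrhythm = poly- + rhythm
Meaning = many


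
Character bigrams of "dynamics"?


Word: "dynamics" (length 8)
Number of bigrams = 8 - 2 + 1 = 7
  Position 0: "dy"
  Position 1: "yn"
  Position 2: "na"
  Position 3: "am"
  Position 4: "mi"
  Position 5: "ic"
  Position 6: "cs"
Bigrams = "dy", "yn", "na", "am", "mi", "ic", "cs"


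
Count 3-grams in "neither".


Word: "neither" (length 7)
Number of 3-grams = length - 3 + 1 = 7 - 3 + 1
= 5


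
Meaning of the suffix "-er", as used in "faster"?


Suffix: -er
Example: faster = fast + -er
Meaning = one who / more


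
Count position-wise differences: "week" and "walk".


Comparing character by character (same length = 4):
  Pos 0: 'w' vs 'w' =
  Pos 1: 'e' vs 'a' !=
  Pos 2: 'e' vs 'l' !=
  Pos 3: 'k' vs 'k' =
Hamming distance = 2


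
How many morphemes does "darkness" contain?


Word: "darkness"
Morphemes: dark / -ness
Each morpheme carries meaning
= 2 morphemes


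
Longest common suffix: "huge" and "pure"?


Word 1: "huge"
Word 2: "pure"
Comparing from end:
  Pos -1: 'e' == 'e'
  Pos -2: 'g' != 'r' (stop)
LCS = "e" (length 1)


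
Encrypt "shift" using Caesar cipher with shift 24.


Word: "shift"
Shift: 24
Each letter → (letter + shift) mod 26:
  's' (18) + 24 = 16 → 'q'
  'h' (7) + 24 = 5 → 'f'
  'i' (8) + 24 = 6 → 'g'
  'f' (5) + 24 = 3 → 'd'
  't' (19) + 24 = 17 → 'r'
Result = "qfgdr"


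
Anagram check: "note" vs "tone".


Word 1: "note" → sorted: enot
Word 2: "tone" → sorted: enot
Same letters? enot == enot
Anagram = Yes


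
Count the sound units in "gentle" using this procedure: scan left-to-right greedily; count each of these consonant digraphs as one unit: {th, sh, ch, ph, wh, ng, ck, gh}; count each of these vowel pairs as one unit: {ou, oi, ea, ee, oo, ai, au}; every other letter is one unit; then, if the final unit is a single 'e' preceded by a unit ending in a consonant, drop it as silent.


Word: "gentle" (6 letters)
Left-to-right scan:
  [1] 'g' (letter)
  [2] 'e' (letter)
  [3] 'n' (letter)
  [4] 't' (letter)
  [5] 'l' (letter)
  [6] 'e' (letter)
Units from scan: 6
Final unit is 'e' after a consonant -> drop as silent (-1)
Sound units = 5 units


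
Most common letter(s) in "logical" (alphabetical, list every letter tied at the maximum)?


Word: "logical"
Letter counts:
  'a': 1
  'c': 1
  'g': 1
  'i': 1
  'l': 2
  'o': 1
Maximum count = 2
Most frequent = 'l' (2 times each)


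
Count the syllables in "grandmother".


Word: "grandmother"
Syllable breakdown: grand / moth / er
Counting: 3 parts
= 3 syllables


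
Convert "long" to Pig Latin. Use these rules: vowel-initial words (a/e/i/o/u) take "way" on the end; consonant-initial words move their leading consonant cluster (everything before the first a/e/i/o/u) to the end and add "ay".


Word: "long"
Starts with consonant(s) → move to end, add 'ay'
Consonant cluster: "l"
Pig Latin = "onglay"


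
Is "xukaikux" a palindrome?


Word: "xukaikux"
Reversed: "xukiakux"
Forward == Backward? xukaikux != xukiakux
Palindrome = No


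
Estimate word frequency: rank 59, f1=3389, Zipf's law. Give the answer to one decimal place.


Zipf's law: f(r) = f(1) / r
f(1) = 3389
f(59) = 3389 / 59
= 57.4 occurrences


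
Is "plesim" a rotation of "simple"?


Word: "simple", Candidate: "plesim"
Method: check if candidate is substring of word+word
"simplesimple" contains "plesim"? Yes
Is rotation = Yes


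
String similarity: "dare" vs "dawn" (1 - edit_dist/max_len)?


Word 1: "dare" (length 4)
Word 2: "dawn" (length 4)
One optimal edit sequence:
  1. keep 'd'
  2. keep 'a'
  3. substitute 'r' -> 'w'  (+1)
  4. substitute 'e' -> 'n'  (+1)
Edit distance = 2
Max length = max(4, 4) = 4
Similarity = 1 - 2/4
= 0.5000


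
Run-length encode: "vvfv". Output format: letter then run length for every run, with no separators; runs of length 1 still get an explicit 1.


String: "vvfv"
Scanning for consecutive runs:
  'v' x 2
  'f' x 1
  'v' x 1
RLE = "v2f1v1"


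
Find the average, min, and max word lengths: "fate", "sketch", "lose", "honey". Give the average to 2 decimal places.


Lengths: "fate"=4, "sketch"=6, "lose"=4, "honey"=5
Sum = 19, Count = 4
Average = 19/4 = 4.75
= avg=4.75, min=4, max=6


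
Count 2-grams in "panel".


Word: "panel" (length 5)
Number of 2-grams = length - 2 + 1 = 5 - 2 + 1
= 4


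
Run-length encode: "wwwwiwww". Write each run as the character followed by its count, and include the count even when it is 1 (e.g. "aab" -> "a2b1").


String: "wwwwiwww"
Scanning for consecutive runs:
  'w' x 4
  'i' x 1
  'w' x 3
RLE = "w4i1w3"


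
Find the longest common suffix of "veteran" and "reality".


Word 1: "veteran"
Word 2: "reality"
Comparing from end:
  Pos -1: 'n' != 'y' (stop)
LCS = "" (length 0)


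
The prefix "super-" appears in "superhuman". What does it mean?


Prefix: super-
Example: superhuman (super- + human)
Meaning = above / beyond


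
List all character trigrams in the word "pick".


Word: "pick" (length 4)
Number of trigrams = 4 - 3 + 1 = 2
  Position 0: "pic"
  Position 1: "ick"
Trigrams = "pic", "ick"


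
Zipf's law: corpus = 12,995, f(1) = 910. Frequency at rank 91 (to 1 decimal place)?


Zipf's law: f(r) = f(1) / r
f(1) = 910
f(91) = 910 / 91
= 10.0 occurrences


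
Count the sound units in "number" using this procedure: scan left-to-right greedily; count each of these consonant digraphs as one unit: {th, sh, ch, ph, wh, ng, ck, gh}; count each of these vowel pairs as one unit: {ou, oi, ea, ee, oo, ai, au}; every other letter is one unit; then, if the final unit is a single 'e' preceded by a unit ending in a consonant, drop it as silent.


Word: "number" (6 letters)
Left-to-right scan:
  [1] 'n' (letter)
  [2] 'u' (letter)
  [3] 'm' (letter)
  [4] 'b' (letter)
  [5] 'e' (letter)
  [6] 'r' (letter)
Units from scan: 6
Sound units = 6 units


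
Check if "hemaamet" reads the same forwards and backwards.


Word: "hemaamet"
Reversed: "temaameh"
Forward == Backward? hemaamet != temaameh
Palindrome = No


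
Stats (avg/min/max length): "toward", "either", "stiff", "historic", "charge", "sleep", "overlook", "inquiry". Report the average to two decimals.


Lengths: "toward"=6, "either"=6, "stiff"=5, "historic"=8, "charge"=6, "sleep"=5, "overlook"=8, "inquiry"=7
Sum = 51, Count = 8
Average = 51/8 = 6.38
= avg=6.38, min=5, max=8


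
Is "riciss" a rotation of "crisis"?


Word: "crisis", Candidate: "riciss"
Method: check if candidate is substring of word+word
"crisiscrisis" contains "riciss"? No
Is rotation = No


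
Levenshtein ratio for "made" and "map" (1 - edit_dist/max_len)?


Word 1: "made" (length 4)
Word 2: "map" (length 3)
One optimal edit sequence:
  1. keep 'm'
  2. keep 'a'
  3. delete 'd'  (+1)
  4. substitute 'e' -> 'p'  (+1)
Edit distance = 2
Max length = max(4, 3) = 4
Similarity = 1 - 2/4
= 0.5000


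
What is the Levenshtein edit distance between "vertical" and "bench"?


Word 1: "vertical" (length 8)
Word 2: "bench" (length 5)
One optimal edit sequence (insert/delete/substitute each cost 1):
  1. substitute 'v' -> 'b'  (+1)
  2. keep 'e'
  3. delete 'r'  (+1)
  4. delete 't'  (+1)
  5. substitute 'i' -> 'n'  (+1)
  6. keep 'c'
  7. delete 'a'  (+1)
  8. substitute 'l' -> 'h'  (+1)
Total edit operations: 6
Edit distance = 6


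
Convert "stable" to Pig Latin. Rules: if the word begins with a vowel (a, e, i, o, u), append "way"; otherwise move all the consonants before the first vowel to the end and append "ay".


Word: "stable"
Starts with consonant(s) → move to end, add 'ay'
Consonant cluster: "st"
Pig Latin = "ablestay"


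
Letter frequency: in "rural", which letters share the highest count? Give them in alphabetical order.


Word: "rural"
Letter counts:
  'a': 1
  'l': 1
  'r': 2
  'u': 1
Maximum count = 2
Most frequent = 'r' (2 times each)


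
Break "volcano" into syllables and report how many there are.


Word: "volcano"
Syllable breakdown: vol | ca | no
Counting: 3 parts
= 3 syllables


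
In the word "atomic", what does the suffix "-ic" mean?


Suffix: -ic
As in: atomic -> atom + -ic
Meaning = relating to


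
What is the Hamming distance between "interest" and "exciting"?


Comparing character by character (same length = 8):
  Pos 0: 'i' vs 'e' !=
  Pos 1: 'n' vs 'x' !=
  Pos 2: 't' vs 'c' !=
  Pos 3: 'e' vs 'i' !=
  Pos 4: 'r' vs 't' !=
  Pos 5: 'e' vs 'i' !=
  Pos 6: 's' vs 'n' !=
  Pos 7: 't' vs 'g' !=
Hamming distance = 8


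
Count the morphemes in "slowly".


Word: "slowly"
Morphemes: slow / -ly
Each morpheme carries meaning
= 2 morphemes


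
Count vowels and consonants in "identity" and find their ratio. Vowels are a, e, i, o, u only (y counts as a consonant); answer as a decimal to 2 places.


Word: "identity"
Vowels (a,e,i,o,u): 3
Consonants: 5
Ratio = 3/5
= 0.60


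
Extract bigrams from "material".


Word: "material" (length 8)
Number of bigrams = 8 - 2 + 1 = 7
  Position 0: "ma"
  Position 1: "at"
  Position 2: "te"
  Position 3: "er"
  Position 4: "ri"
  Position 5: "ia"
  Position 6: "al"
Bigrams = "ma", "at", "te", "er", "ri", "ia", "al"


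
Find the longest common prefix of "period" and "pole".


Word 1: "period"
Word 2: "pole"
Comparing from start:
  Pos 0: 'p' == 'p'
  Pos 1: 'e' != 'o' (stop)
LCP = "p" (length 1)


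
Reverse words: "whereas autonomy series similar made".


Original: "whereas autonomy series similar made"
Words (1..n): whereas | autonomy | series | similar | made
Reversed (n..1): made | similar | series | autonomy | whereas
Result = "made similar series autonomy whereas"


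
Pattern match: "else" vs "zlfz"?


Pattern of "else": [0, 1, 2, 0]
Pattern of "zlfz": [0, 1, 2, 0]
Patterns match
Same pattern = Yes


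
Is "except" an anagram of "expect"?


Word 1: "expect" → sorted: ceeptx
Word 2: "except" → sorted: ceeptx
Same letters? ceeptx == ceeptx
Anagram = Yes


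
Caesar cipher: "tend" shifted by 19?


Word: "tend"
Shift: 19
Each letter → (letter + shift) mod 26:
  't' (19) + 19 = 12 → 'm'
  'e' (4) + 19 = 23 → 'x'
  'n' (13) + 19 = 6 → 'g'
  'd' (3) + 19 = 22 → 'w'
Result = "mxgw"


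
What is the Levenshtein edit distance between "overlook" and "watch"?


Word 1: "overlook" (length 8)
Word 2: "watch" (length 5)
One optimal edit sequence (insert/delete/substitute each cost 1):
  1. delete 'o'  (+1)
  2. delete 'v'  (+1)
  3. delete 'e'  (+1)
  4. substitute 'r' -> 'w'  (+1)
  5. substitute 'l' -> 'a'  (+1)
  6. substitute 'o' -> 't'  (+1)
  7. substitute 'o' -> 'c'  (+1)
  8. substitute 'k' -> 'h'  (+1)
Total edit operations: 8
Edit distance = 8


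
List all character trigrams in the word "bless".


Word: "bless" (length 5)
Number of trigrams = 5 - 3 + 1 = 3
  Position 0: "ble"
  Position 1: "les"
  Position 2: "ess"
Trigrams = "ble", "les", "ess"


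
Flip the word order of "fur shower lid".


Original: "fur shower lid"
Words (1..n): fur | shower | lid
Reversed (n..1): lid | shower | fur
Result = "lid shower fur"


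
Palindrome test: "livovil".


Word: "livovil"
Reversed: "livovil"
Forward == Backward? livovil == livovil
Palindrome = Yes


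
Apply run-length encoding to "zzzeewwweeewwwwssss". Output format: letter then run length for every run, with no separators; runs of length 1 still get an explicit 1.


String: "zzzeewwweeewwwwssss"
Scanning for consecutive runs:
  'z' x 3
  'e' x 2
  'w' x 3
  'e' x 3
  'w' x 4
  's' x 4
RLE = "z3e2w3e3w4s4"


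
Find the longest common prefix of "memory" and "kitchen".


Word 1: "memory"
Word 2: "kitchen"
Comparing from start:
  Pos 0: 'm' != 'k' (stop)
LCP = "" (length 0)


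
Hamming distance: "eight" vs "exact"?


Comparing character by character (same length = 5):
  Pos 0: 'e' vs 'e' =
  Pos 1: 'i' vs 'x' !=
  Pos 2: 'g' vs 'a' !=
  Pos 3: 'h' vs 'c' !=
  Pos 4: 't' vs 't' =
Hamming distance = 3


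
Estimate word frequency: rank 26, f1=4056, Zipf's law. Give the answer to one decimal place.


Zipf's law: f(r) = f(1) / r
f(1) = 4056
f(26) = 4056 / 26
= 156.0 occurrences


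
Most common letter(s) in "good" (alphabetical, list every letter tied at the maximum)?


Word: "good"
Letter counts:
  'd': 1
  'g': 1
  'o': 2
Maximum count = 2
Most frequent = 'o' (2 times each)


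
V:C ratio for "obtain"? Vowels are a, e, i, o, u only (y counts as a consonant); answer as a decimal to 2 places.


Word: "obtain"
Vowels (a,e,i,o,u): 3
Consonants: 3
Ratio = 3/3
= 1.00


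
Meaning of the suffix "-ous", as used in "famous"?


Suffix: -ous
Example: famous (fame + -ous, with a spelling change)
Meaning = having quality of


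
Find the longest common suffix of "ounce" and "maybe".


Word 1: "ounce"
Word 2: "maybe"
Comparing from end:
  Pos -1: 'e' == 'e'
  Pos -2: 'c' != 'b' (stop)
LCS = "e" (length 1)


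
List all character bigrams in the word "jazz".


Word: "jazz" (length 4)
Number of bigrams = 4 - 2 + 1 = 3
  Position 0: "ja"
  Position 1: "az"
  Position 2: "zz"
Bigrams = "ja", "az", "zz"


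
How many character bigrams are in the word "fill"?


Word: "fill" (length 4)
Number of 2-grams = length - 2 + 1 = 4 - 2 + 1
= 3


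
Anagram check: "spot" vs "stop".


Word 1: "spot" → sorted: opst
Word 2: "stop" → sorted: opst
Same letters? opst == opst
Anagram = Yes


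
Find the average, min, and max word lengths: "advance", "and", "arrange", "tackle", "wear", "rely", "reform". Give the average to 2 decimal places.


Lengths: "advance"=7, "and"=3, "arrange"=7, "tackle"=6, "wear"=4, "rely"=4, "reform"=6
Sum = 37, Count = 7
Average = 37/7 = 5.29
= avg=5.29, min=3, max=7


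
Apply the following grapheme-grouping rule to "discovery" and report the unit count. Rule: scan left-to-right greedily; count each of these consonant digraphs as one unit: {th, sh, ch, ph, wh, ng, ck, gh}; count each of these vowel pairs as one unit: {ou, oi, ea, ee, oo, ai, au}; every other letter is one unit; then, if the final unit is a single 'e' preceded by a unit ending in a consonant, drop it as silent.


Word: "discovery" (9 letters)
Left-to-right scan:
  1. 'd' (letter)
  2. 'i' (letter)
  3. 's' (letter)
  4. 'c' (letter)
  5. 'o' (letter)
  6. 'v' (letter)
  7. 'e' (letter)
  8. 'r' (letter)
  9. 'y' (letter)
Units from scan: 9
Sound units = 9 units


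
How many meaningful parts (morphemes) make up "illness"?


Word: "illness"
Morphemes: ill + -ness
Each morpheme carries meaning
= 2 morphemes


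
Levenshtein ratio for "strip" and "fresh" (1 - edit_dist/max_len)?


Word 1: "strip" (length 5)
Word 2: "fresh" (length 5)
One optimal edit sequence:
  1. substitute 's' -> 'f'  (+1)
  2. substitute 't' -> 'r'  (+1)
  3. substitute 'r' -> 'e'  (+1)
  4. substitute 'i' -> 's'  (+1)
  5. substitute 'p' -> 'h'  (+1)
Edit distance = 5
Max length = max(5, 5) = 5
Similarity = 1 - 5/5
= 0.0000


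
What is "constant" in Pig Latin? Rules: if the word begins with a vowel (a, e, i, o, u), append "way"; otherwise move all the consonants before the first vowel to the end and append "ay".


Word: "constant"
Starts with consonant(s) → move to end, add 'ay'
Consonant cluster: "c"
Pig Latin = "onstantcay"


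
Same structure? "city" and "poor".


Pattern of "city": [0, 1, 2, 3]
Pattern of "poor": [0, 1, 1, 2]
Patterns do not match
Same pattern = No


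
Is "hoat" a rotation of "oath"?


Word: "oath", Candidate: "hoat"
Method: check if candidate is substring of word+word
"oathoath" contains "hoat"? Yes
Is rotation = Yes


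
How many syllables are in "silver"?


Word: "silver"
Syllable breakdown: sil-ver
Counting: 2 parts
= 2 syllables


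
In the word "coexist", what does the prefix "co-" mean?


Prefix: co-
Example: coexist = co- + exist
Meaning = together


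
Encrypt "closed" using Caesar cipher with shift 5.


Word: "closed"
Shift: 5
Each letter → (letter + shift) mod 26:
  'c' (2) + 5 = 7 → 'h'
  'l' (11) + 5 = 16 → 'q'
  'o' (14) + 5 = 19 → 't'
  's' (18) + 5 = 23 → 'x'
  'e' (4) + 5 = 9 → 'j'
  'd' (3) + 5 = 8 → 'i'
Result = "hqtxji"


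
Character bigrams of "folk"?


Word: "folk" (length 4)
Number of bigrams = 4 - 2 + 1 = 3
  Position 0: "fo"
  Position 1: "ol"
  Position 2: "lk"
Bigrams = "fo", "ol", "lk"


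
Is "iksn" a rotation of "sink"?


Word: "sink", Candidate: "iksn"
Method: check if candidate is substring of word+word
"sinksink" contains "iksn"? No
Is rotation = No


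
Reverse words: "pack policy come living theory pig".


Original: "pack policy come living theory pig"
Words (1..n): pack | policy | come | living | theory | pig
Reversed (n..1): pig | theory | living | come | policy | pack
Result = "pig theory living come policy pack"


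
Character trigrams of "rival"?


Word: "rival" (length 5)
Number of trigrams = 5 - 3 + 1 = 3
  Position 0: "riv"
  Position 1: "iva"
  Position 2: "val"
Trigrams = "riv", "iva", "val"


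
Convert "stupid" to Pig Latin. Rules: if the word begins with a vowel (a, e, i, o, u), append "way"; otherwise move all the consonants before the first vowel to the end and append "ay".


Word: "stupid"
Starts with consonant(s) → move to end, add 'ay'
Consonant cluster: "st"
Pig Latin = "upidstay"


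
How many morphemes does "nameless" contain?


Word: "nameless"
Morphemes: name + -less
Each morpheme carries meaning
= 2 morphemes


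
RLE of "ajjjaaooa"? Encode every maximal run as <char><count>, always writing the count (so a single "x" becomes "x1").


String: "ajjjaaooa"
Scanning for consecutive runs:
  'a' x 1
  'j' x 3
  'a' x 2
  'o' x 2
  'a' x 1
RLE = "a1j3a2o2a1"
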